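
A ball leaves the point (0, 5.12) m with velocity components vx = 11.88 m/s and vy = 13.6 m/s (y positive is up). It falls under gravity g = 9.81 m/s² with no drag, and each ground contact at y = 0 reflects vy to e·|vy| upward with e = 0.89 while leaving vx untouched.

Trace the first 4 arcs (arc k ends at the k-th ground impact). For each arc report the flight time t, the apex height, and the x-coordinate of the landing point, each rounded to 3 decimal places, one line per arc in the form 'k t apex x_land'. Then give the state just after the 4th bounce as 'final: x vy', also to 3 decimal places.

Arc 1: start y=5.120, vy=13.600 → t=3.108, apex=14.547, x_land=36.929, impact vy=-16.894
  bounce: vy ← 0.89·16.894 = 15.036
Arc 2: start y=0.000, vy=15.036 → t=3.065, apex=11.523, x_land=73.346, impact vy=-15.036
  bounce: vy ← 0.89·15.036 = 13.382
Arc 3: start y=0.000, vy=13.382 → t=2.728, apex=9.127, x_land=105.757, impact vy=-13.382
  bounce: vy ← 0.89·13.382 = 11.910
Arc 4: start y=0.000, vy=11.910 → t=2.428, apex=7.230, x_land=134.603, impact vy=-11.910
  bounce: vy ← 0.89·11.910 = 10.600

1 3.108 14.547 36.929
2 3.065 11.523 73.346
3 2.728 9.127 105.757
4 2.428 7.230 134.603
final: 134.603 10.600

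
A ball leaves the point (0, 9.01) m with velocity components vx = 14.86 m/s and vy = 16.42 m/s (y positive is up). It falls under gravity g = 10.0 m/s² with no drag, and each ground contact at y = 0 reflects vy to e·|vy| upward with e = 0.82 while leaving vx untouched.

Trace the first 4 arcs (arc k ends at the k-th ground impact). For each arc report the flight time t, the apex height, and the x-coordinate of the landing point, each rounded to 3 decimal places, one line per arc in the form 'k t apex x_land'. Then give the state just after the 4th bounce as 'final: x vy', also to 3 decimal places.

1 3.763 22.491 55.917
2 3.478 15.123 107.603
3 2.852 10.169 149.987
4 2.339 6.837 184.741
final: 184.741 9.589

Arc 1: start y=9.010, vy=16.420 → t=3.763, apex=22.491, x_land=55.917, impact vy=-21.209
  bounce: vy ← 0.82·21.209 = 17.391
Arc 2: start y=0.000, vy=17.391 → t=3.478, apex=15.123, x_land=107.603, impact vy=-17.391
  bounce: vy ← 0.82·17.391 = 14.261
Arc 3: start y=0.000, vy=14.261 → t=2.852, apex=10.169, x_land=149.987, impact vy=-14.261
  bounce: vy ← 0.82·14.261 = 11.694
Arc 4: start y=0.000, vy=11.694 → t=2.339, apex=6.837, x_land=184.741, impact vy=-11.694
  bounce: vy ← 0.82·11.694 = 9.589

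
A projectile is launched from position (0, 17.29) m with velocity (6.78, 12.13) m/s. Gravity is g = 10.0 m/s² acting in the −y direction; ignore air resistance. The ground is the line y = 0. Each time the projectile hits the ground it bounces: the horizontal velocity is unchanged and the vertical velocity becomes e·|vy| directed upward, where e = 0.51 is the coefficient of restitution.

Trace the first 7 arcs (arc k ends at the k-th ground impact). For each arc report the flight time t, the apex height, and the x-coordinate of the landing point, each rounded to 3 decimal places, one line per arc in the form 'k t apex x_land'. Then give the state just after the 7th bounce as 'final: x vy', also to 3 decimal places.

Arc 1: start y=17.290, vy=12.130 → t=3.433, apex=24.647, x_land=23.277, impact vy=-22.202
  bounce: vy ← 0.51·22.202 = 11.323
Arc 2: start y=0.000, vy=11.323 → t=2.265, apex=6.411, x_land=38.631, impact vy=-11.323
  bounce: vy ← 0.51·11.323 = 5.775
Arc 3: start y=0.000, vy=5.775 → t=1.155, apex=1.667, x_land=46.462, impact vy=-5.775
  bounce: vy ← 0.51·5.775 = 2.945
Arc 4: start y=0.000, vy=2.945 → t=0.589, apex=0.434, x_land=50.456, impact vy=-2.945
  bounce: vy ← 0.51·2.945 = 1.502
Arc 5: start y=0.000, vy=1.502 → t=0.300, apex=0.113, x_land=52.492, impact vy=-1.502
  bounce: vy ← 0.51·1.502 = 0.766
Arc 6: start y=0.000, vy=0.766 → t=0.153, apex=0.029, x_land=53.531, impact vy=-0.766
  bounce: vy ← 0.51·0.766 = 0.391
Arc 7: start y=0.000, vy=0.391 → t=0.078, apex=0.008, x_land=54.061, impact vy=-0.391
  bounce: vy ← 0.51·0.391 = 0.199

1 3.433 24.647 23.277
2 2.265 6.411 38.631
3 1.155 1.667 46.462
4 0.589 0.434 50.456
5 0.300 0.113 52.492
6 0.153 0.029 53.531
7 0.078 0.008 54.061
final: 54.061 0.199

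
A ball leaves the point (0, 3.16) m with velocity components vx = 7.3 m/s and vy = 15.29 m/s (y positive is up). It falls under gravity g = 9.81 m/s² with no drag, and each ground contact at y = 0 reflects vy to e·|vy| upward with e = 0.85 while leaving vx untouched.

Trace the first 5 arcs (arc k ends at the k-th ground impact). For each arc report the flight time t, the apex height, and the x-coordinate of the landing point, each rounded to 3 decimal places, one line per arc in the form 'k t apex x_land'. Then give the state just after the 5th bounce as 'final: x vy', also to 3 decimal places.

Arc 1: start y=3.160, vy=15.290 → t=3.312, apex=15.076, x_land=24.176, impact vy=-17.198
  bounce: vy ← 0.85·17.198 = 14.619
Arc 2: start y=0.000, vy=14.619 → t=2.980, apex=10.892, x_land=45.932, impact vy=-14.619
  bounce: vy ← 0.85·14.619 = 12.426
Arc 3: start y=0.000, vy=12.426 → t=2.533, apex=7.870, x_land=64.425, impact vy=-12.426
  bounce: vy ← 0.85·12.426 = 10.562
Arc 4: start y=0.000, vy=10.562 → t=2.153, apex=5.686, x_land=80.145, impact vy=-10.562
  bounce: vy ← 0.85·10.562 = 8.978
Arc 5: start y=0.000, vy=8.978 → t=1.830, apex=4.108, x_land=93.506, impact vy=-8.978
  bounce: vy ← 0.85·8.978 = 7.631

1 3.312 15.076 24.176
2 2.980 10.892 45.932
3 2.533 7.870 64.425
4 2.153 5.686 80.145
5 1.830 4.108 93.506
final: 93.506 7.631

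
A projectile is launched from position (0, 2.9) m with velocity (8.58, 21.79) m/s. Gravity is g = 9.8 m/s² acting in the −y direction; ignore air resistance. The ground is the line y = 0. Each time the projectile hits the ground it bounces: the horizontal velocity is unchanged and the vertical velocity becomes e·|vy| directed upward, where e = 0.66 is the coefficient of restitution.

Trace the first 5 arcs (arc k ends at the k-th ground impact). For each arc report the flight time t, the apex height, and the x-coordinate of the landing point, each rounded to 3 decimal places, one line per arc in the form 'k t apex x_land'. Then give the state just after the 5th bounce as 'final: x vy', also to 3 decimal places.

Arc 1: start y=2.900, vy=21.790 → t=4.576, apex=27.125, x_land=39.264, impact vy=-23.057
  bounce: vy ← 0.66·23.057 = 15.218
Arc 2: start y=0.000, vy=15.218 → t=3.106, apex=11.816, x_land=65.911, impact vy=-15.218
  bounce: vy ← 0.66·15.218 = 10.044
Arc 3: start y=0.000, vy=10.044 → t=2.050, apex=5.147, x_land=83.498, impact vy=-10.044
  bounce: vy ← 0.66·10.044 = 6.629
Arc 4: start y=0.000, vy=6.629 → t=1.353, apex=2.242, x_land=95.105, impact vy=-6.629
  bounce: vy ← 0.66·6.629 = 4.375
Arc 5: start y=0.000, vy=4.375 → t=0.893, apex=0.977, x_land=102.766, impact vy=-4.375
  bounce: vy ← 0.66·4.375 = 2.888

1 4.576 27.125 39.264
2 3.106 11.816 65.911
3 2.050 5.147 83.498
4 1.353 2.242 95.105
5 0.893 0.977 102.766
final: 102.766 2.888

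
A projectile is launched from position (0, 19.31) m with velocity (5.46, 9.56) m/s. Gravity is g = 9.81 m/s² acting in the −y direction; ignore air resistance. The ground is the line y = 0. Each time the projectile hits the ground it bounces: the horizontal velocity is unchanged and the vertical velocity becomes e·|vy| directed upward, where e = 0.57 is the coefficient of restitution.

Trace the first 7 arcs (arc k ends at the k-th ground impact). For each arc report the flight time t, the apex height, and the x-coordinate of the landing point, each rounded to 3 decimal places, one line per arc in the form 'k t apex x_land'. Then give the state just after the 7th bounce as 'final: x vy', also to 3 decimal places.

Arc 1: start y=19.310, vy=9.560 → t=3.185, apex=23.968, x_land=17.390, impact vy=-21.685
  bounce: vy ← 0.57·21.685 = 12.361
Arc 2: start y=0.000, vy=12.361 → t=2.520, apex=7.787, x_land=31.150, impact vy=-12.361
  bounce: vy ← 0.57·12.361 = 7.046
Arc 3: start y=0.000, vy=7.046 → t=1.436, apex=2.530, x_land=38.992, impact vy=-7.046
  bounce: vy ← 0.57·7.046 = 4.016
Arc 4: start y=0.000, vy=4.016 → t=0.819, apex=0.822, x_land=43.463, impact vy=-4.016
  bounce: vy ← 0.57·4.016 = 2.289
Arc 5: start y=0.000, vy=2.289 → t=0.467, apex=0.267, x_land=46.011, impact vy=-2.289
  bounce: vy ← 0.57·2.289 = 1.305
Arc 6: start y=0.000, vy=1.305 → t=0.266, apex=0.087, x_land=47.463, impact vy=-1.305
  bounce: vy ← 0.57·1.305 = 0.744
Arc 7: start y=0.000, vy=0.744 → t=0.152, apex=0.028, x_land=48.291, impact vy=-0.744
  bounce: vy ← 0.57·0.744 = 0.424

1 3.185 23.968 17.390
2 2.520 7.787 31.150
3 1.436 2.530 38.992
4 0.819 0.822 43.463
5 0.467 0.267 46.011
6 0.266 0.087 47.463
7 0.152 0.028 48.291
final: 48.291 0.424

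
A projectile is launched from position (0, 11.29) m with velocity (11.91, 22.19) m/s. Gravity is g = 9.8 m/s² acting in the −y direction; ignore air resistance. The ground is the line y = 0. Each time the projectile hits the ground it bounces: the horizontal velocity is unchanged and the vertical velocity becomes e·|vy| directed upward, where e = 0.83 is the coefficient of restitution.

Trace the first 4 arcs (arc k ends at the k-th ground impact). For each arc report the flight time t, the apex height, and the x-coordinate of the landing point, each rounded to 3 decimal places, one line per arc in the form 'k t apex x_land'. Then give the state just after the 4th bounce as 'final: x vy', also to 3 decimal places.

1 4.990 36.412 59.434
2 4.525 25.084 113.329
3 3.756 17.281 158.061
4 3.117 11.905 195.189
final: 195.189 12.678

Arc 1: start y=11.290, vy=22.190 → t=4.990, apex=36.412, x_land=59.434, impact vy=-26.715
  bounce: vy ← 0.83·26.715 = 22.173
Arc 2: start y=0.000, vy=22.173 → t=4.525, apex=25.084, x_land=113.329, impact vy=-22.173
  bounce: vy ← 0.83·22.173 = 18.404
Arc 3: start y=0.000, vy=18.404 → t=3.756, apex=17.281, x_land=158.061, impact vy=-18.404
  bounce: vy ← 0.83·18.404 = 15.275
Arc 4: start y=0.000, vy=15.275 → t=3.117, apex=11.905, x_land=195.189, impact vy=-15.275
  bounce: vy ← 0.83·15.275 = 12.678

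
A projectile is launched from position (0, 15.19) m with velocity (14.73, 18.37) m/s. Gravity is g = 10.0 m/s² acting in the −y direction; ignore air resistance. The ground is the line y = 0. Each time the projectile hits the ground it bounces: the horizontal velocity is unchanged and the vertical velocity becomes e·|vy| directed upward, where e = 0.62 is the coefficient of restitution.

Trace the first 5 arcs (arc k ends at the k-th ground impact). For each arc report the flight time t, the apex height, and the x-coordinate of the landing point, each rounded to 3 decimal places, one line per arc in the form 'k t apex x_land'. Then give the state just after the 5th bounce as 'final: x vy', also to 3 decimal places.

1 4.369 32.063 64.360
2 3.140 12.325 110.613
3 1.947 4.738 139.290
4 1.207 1.821 157.069
5 0.748 0.700 168.093
final: 168.093 2.320

Arc 1: start y=15.190, vy=18.370 → t=4.369, apex=32.063, x_land=64.360, impact vy=-25.323
  bounce: vy ← 0.62·25.323 = 15.700
Arc 2: start y=0.000, vy=15.700 → t=3.140, apex=12.325, x_land=110.613, impact vy=-15.700
  bounce: vy ← 0.62·15.700 = 9.734
Arc 3: start y=0.000, vy=9.734 → t=1.947, apex=4.738, x_land=139.290, impact vy=-9.734
  bounce: vy ← 0.62·9.734 = 6.035
Arc 4: start y=0.000, vy=6.035 → t=1.207, apex=1.821, x_land=157.069, impact vy=-6.035
  bounce: vy ← 0.62·6.035 = 3.742
Arc 5: start y=0.000, vy=3.742 → t=0.748, apex=0.700, x_land=168.093, impact vy=-3.742
  bounce: vy ← 0.62·3.742 = 2.320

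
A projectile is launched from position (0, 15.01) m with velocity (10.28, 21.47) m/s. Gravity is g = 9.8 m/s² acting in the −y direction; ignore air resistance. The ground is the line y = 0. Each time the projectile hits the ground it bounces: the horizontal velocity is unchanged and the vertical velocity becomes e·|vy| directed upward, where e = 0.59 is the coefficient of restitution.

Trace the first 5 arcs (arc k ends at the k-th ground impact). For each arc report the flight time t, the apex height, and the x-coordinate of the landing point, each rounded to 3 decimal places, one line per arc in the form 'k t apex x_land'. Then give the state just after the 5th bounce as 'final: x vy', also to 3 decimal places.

Arc 1: start y=15.010, vy=21.470 → t=4.995, apex=38.528, x_land=51.348, impact vy=-27.480
  bounce: vy ← 0.59·27.480 = 16.213
Arc 2: start y=0.000, vy=16.213 → t=3.309, apex=13.412, x_land=85.362, impact vy=-16.213
  bounce: vy ← 0.59·16.213 = 9.566
Arc 3: start y=0.000, vy=9.566 → t=1.952, apex=4.669, x_land=105.431, impact vy=-9.566
  bounce: vy ← 0.59·9.566 = 5.644
Arc 4: start y=0.000, vy=5.644 → t=1.152, apex=1.625, x_land=117.272, impact vy=-5.644
  bounce: vy ← 0.59·5.644 = 3.330
Arc 5: start y=0.000, vy=3.330 → t=0.680, apex=0.566, x_land=124.258, impact vy=-3.330
  bounce: vy ← 0.59·3.330 = 1.965

1 4.995 38.528 51.348
2 3.309 13.412 85.362
3 1.952 4.669 105.431
4 1.152 1.625 117.272
5 0.680 0.566 124.258
final: 124.258 1.965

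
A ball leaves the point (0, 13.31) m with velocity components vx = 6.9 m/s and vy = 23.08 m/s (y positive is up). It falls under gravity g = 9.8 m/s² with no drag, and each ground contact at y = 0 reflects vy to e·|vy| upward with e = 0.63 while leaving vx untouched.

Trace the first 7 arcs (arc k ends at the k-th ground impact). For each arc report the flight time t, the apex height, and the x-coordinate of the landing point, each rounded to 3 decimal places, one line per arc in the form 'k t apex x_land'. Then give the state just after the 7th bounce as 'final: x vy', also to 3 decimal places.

Arc 1: start y=13.310, vy=23.080 → t=5.230, apex=40.488, x_land=36.084, impact vy=-28.170
  bounce: vy ← 0.63·28.170 = 17.747
Arc 2: start y=0.000, vy=17.747 → t=3.622, apex=16.070, x_land=61.075, impact vy=-17.747
  bounce: vy ← 0.63·17.747 = 11.181
Arc 3: start y=0.000, vy=11.181 → t=2.282, apex=6.378, x_land=76.820, impact vy=-11.181
  bounce: vy ← 0.63·11.181 = 7.044
Arc 4: start y=0.000, vy=7.044 → t=1.438, apex=2.531, x_land=86.739, impact vy=-7.044
  bounce: vy ← 0.63·7.044 = 4.438
Arc 5: start y=0.000, vy=4.438 → t=0.906, apex=1.005, x_land=92.988, impact vy=-4.438
  bounce: vy ← 0.63·4.438 = 2.796
Arc 6: start y=0.000, vy=2.796 → t=0.571, apex=0.399, x_land=96.924, impact vy=-2.796
  bounce: vy ← 0.63·2.796 = 1.761
Arc 7: start y=0.000, vy=1.761 → t=0.359, apex=0.158, x_land=99.405, impact vy=-1.761
  bounce: vy ← 0.63·1.761 = 1.110

1 5.230 40.488 36.084
2 3.622 16.070 61.075
3 2.282 6.378 76.820
4 1.438 2.531 86.739
5 0.906 1.005 92.988
6 0.571 0.399 96.924
7 0.359 0.158 99.405
final: 99.405 1.110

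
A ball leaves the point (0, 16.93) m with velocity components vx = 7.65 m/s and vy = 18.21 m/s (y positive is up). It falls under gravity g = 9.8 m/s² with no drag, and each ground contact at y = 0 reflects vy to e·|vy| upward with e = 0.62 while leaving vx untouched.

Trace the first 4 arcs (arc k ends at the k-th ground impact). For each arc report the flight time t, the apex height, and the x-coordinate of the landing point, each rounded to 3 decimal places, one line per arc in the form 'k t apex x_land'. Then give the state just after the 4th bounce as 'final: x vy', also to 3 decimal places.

Arc 1: start y=16.930, vy=18.210 → t=4.486, apex=33.849, x_land=34.321, impact vy=-25.757
  bounce: vy ← 0.62·25.757 = 15.969
Arc 2: start y=0.000, vy=15.969 → t=3.259, apex=13.011, x_land=59.253, impact vy=-15.969
  bounce: vy ← 0.62·15.969 = 9.901
Arc 3: start y=0.000, vy=9.901 → t=2.021, apex=5.002, x_land=74.711, impact vy=-9.901
  bounce: vy ← 0.62·9.901 = 6.139
Arc 4: start y=0.000, vy=6.139 → t=1.253, apex=1.923, x_land=84.295, impact vy=-6.139
  bounce: vy ← 0.62·6.139 = 3.806

1 4.486 33.849 34.321
2 3.259 13.011 59.253
3 2.021 5.002 74.711
4 1.253 1.923 84.295
final: 84.295 3.806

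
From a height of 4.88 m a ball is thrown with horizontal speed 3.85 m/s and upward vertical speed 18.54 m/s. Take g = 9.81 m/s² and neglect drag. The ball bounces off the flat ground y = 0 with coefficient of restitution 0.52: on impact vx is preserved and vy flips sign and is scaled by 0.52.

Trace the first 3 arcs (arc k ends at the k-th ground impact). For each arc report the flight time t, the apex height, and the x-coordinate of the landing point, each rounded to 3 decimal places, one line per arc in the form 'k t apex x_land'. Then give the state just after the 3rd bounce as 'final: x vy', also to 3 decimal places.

Arc 1: start y=4.880, vy=18.540 → t=4.027, apex=22.399, x_land=15.503, impact vy=-20.964
  bounce: vy ← 0.52·20.964 = 10.901
Arc 2: start y=0.000, vy=10.901 → t=2.222, apex=6.057, x_land=24.060, impact vy=-10.901
  bounce: vy ← 0.52·10.901 = 5.669
Arc 3: start y=0.000, vy=5.669 → t=1.156, apex=1.638, x_land=28.509, impact vy=-5.669
  bounce: vy ← 0.52·5.669 = 2.948

1 4.027 22.399 15.503
2 2.222 6.057 24.060
3 1.156 1.638 28.509
final: 28.509 2.948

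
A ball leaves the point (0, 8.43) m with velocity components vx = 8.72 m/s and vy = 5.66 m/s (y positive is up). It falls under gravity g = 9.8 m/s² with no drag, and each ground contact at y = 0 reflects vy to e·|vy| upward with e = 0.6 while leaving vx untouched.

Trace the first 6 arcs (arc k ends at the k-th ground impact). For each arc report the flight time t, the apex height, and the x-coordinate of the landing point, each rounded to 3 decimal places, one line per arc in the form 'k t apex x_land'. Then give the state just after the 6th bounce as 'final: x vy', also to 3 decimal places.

1 2.011 10.064 17.533
2 1.720 3.623 32.530
3 1.032 1.304 41.528
4 0.619 0.470 46.927
5 0.371 0.169 50.166
6 0.223 0.061 52.110
final: 52.110 0.655

Arc 1: start y=8.430, vy=5.660 → t=2.011, apex=10.064, x_land=17.533, impact vy=-14.045
  bounce: vy ← 0.6·14.045 = 8.427
Arc 2: start y=0.000, vy=8.427 → t=1.720, apex=3.623, x_land=32.530, impact vy=-8.427
  bounce: vy ← 0.6·8.427 = 5.056
Arc 3: start y=0.000, vy=5.056 → t=1.032, apex=1.304, x_land=41.528, impact vy=-5.056
  bounce: vy ← 0.6·5.056 = 3.034
Arc 4: start y=0.000, vy=3.034 → t=0.619, apex=0.470, x_land=46.927, impact vy=-3.034
  bounce: vy ← 0.6·3.034 = 1.820
Arc 5: start y=0.000, vy=1.820 → t=0.371, apex=0.169, x_land=50.166, impact vy=-1.820
  bounce: vy ← 0.6·1.820 = 1.092
Arc 6: start y=0.000, vy=1.092 → t=0.223, apex=0.061, x_land=52.110, impact vy=-1.092
  bounce: vy ← 0.6·1.092 = 0.655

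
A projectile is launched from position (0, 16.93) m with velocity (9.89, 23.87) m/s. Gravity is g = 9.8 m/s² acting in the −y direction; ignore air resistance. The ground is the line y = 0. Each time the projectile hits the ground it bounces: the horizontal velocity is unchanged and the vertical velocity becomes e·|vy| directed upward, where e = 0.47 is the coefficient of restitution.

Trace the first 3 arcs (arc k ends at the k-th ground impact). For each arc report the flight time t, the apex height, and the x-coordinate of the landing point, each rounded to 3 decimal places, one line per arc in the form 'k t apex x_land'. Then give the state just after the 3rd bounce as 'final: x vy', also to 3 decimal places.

1 5.500 46.000 54.392
2 2.880 10.161 82.876
3 1.354 2.245 96.264
final: 96.264 3.117

Arc 1: start y=16.930, vy=23.870 → t=5.500, apex=46.000, x_land=54.392, impact vy=-30.027
  bounce: vy ← 0.47·30.027 = 14.113
Arc 2: start y=0.000, vy=14.113 → t=2.880, apex=10.161, x_land=82.876, impact vy=-14.113
  bounce: vy ← 0.47·14.113 = 6.633
Arc 3: start y=0.000, vy=6.633 → t=1.354, apex=2.245, x_land=96.264, impact vy=-6.633
  bounce: vy ← 0.47·6.633 = 3.117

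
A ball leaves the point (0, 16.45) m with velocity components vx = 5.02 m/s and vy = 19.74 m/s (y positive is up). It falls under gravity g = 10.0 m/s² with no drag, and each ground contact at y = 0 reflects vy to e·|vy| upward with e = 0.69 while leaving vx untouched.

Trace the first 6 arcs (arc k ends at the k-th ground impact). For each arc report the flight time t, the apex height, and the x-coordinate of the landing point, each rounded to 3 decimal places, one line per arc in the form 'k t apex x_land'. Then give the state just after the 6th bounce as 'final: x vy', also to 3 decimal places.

1 4.655 35.933 23.367
2 3.700 17.108 41.939
3 2.553 8.145 54.753
4 1.761 3.878 63.595
5 1.215 1.846 69.696
6 0.839 0.879 73.905
final: 73.905 2.893

Arc 1: start y=16.450, vy=19.740 → t=4.655, apex=35.933, x_land=23.367, impact vy=-26.808
  bounce: vy ← 0.69·26.808 = 18.498
Arc 2: start y=0.000, vy=18.498 → t=3.700, apex=17.108, x_land=41.939, impact vy=-18.498
  bounce: vy ← 0.69·18.498 = 12.763
Arc 3: start y=0.000, vy=12.763 → t=2.553, apex=8.145, x_land=54.753, impact vy=-12.763
  bounce: vy ← 0.69·12.763 = 8.807
Arc 4: start y=0.000, vy=8.807 → t=1.761, apex=3.878, x_land=63.595, impact vy=-8.807
  bounce: vy ← 0.69·8.807 = 6.077
Arc 5: start y=0.000, vy=6.077 → t=1.215, apex=1.846, x_land=69.696, impact vy=-6.077
  bounce: vy ← 0.69·6.077 = 4.193
Arc 6: start y=0.000, vy=4.193 → t=0.839, apex=0.879, x_land=73.905, impact vy=-4.193
  bounce: vy ← 0.69·4.193 = 2.893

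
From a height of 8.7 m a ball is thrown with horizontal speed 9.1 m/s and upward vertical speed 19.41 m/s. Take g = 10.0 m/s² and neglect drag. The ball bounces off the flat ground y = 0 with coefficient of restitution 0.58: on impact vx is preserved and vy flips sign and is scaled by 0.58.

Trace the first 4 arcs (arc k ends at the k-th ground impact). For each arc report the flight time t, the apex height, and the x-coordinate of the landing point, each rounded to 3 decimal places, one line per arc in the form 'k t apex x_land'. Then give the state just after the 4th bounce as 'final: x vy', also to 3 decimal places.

Arc 1: start y=8.700, vy=19.410 → t=4.288, apex=27.537, x_land=39.019, impact vy=-23.468
  bounce: vy ← 0.58·23.468 = 13.611
Arc 2: start y=0.000, vy=13.611 → t=2.722, apex=9.264, x_land=63.792, impact vy=-13.611
  bounce: vy ← 0.58·13.611 = 7.895
Arc 3: start y=0.000, vy=7.895 → t=1.579, apex=3.116, x_land=78.160, impact vy=-7.895
  bounce: vy ← 0.58·7.895 = 4.579
Arc 4: start y=0.000, vy=4.579 → t=0.916, apex=1.048, x_land=86.494, impact vy=-4.579
  bounce: vy ← 0.58·4.579 = 2.656

1 4.288 27.537 39.019
2 2.722 9.264 63.792
3 1.579 3.116 78.160
4 0.916 1.048 86.494
final: 86.494 2.656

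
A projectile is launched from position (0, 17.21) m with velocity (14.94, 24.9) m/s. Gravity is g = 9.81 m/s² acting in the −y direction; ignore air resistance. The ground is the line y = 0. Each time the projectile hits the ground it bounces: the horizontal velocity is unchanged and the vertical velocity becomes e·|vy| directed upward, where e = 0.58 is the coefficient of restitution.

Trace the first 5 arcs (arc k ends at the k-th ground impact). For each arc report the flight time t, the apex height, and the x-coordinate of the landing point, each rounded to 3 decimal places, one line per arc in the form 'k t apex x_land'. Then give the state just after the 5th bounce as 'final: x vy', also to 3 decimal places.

1 5.693 48.811 85.050
2 3.659 16.420 139.720
3 2.122 5.524 171.429
4 1.231 1.858 189.819
5 0.714 0.625 200.486
final: 200.486 2.031

Arc 1: start y=17.210, vy=24.900 → t=5.693, apex=48.811, x_land=85.050, impact vy=-30.946
  bounce: vy ← 0.58·30.946 = 17.949
Arc 2: start y=0.000, vy=17.949 → t=3.659, apex=16.420, x_land=139.720, impact vy=-17.949
  bounce: vy ← 0.58·17.949 = 10.410
Arc 3: start y=0.000, vy=10.410 → t=2.122, apex=5.524, x_land=171.429, impact vy=-10.410
  bounce: vy ← 0.58·10.410 = 6.038
Arc 4: start y=0.000, vy=6.038 → t=1.231, apex=1.858, x_land=189.819, impact vy=-6.038
  bounce: vy ← 0.58·6.038 = 3.502
Arc 5: start y=0.000, vy=3.502 → t=0.714, apex=0.625, x_land=200.486, impact vy=-3.502
  bounce: vy ← 0.58·3.502 = 2.031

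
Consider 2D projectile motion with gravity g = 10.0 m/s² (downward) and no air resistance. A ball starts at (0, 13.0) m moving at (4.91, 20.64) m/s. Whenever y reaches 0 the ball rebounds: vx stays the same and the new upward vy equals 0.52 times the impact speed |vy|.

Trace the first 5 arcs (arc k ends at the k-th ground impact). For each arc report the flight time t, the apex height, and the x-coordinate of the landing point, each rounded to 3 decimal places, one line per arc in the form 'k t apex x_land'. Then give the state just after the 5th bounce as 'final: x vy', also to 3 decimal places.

1 4.683 34.300 22.994
2 2.724 9.275 36.369
3 1.416 2.508 43.324
4 0.737 0.678 46.940
5 0.383 0.183 48.821
final: 48.821 0.996

Arc 1: start y=13.000, vy=20.640 → t=4.683, apex=34.300, x_land=22.994, impact vy=-26.192
  bounce: vy ← 0.52·26.192 = 13.620
Arc 2: start y=0.000, vy=13.620 → t=2.724, apex=9.275, x_land=36.369, impact vy=-13.620
  bounce: vy ← 0.52·13.620 = 7.082
Arc 3: start y=0.000, vy=7.082 → t=1.416, apex=2.508, x_land=43.324, impact vy=-7.082
  bounce: vy ← 0.52·7.082 = 3.683
Arc 4: start y=0.000, vy=3.683 → t=0.737, apex=0.678, x_land=46.940, impact vy=-3.683
  bounce: vy ← 0.52·3.683 = 1.915
Arc 5: start y=0.000, vy=1.915 → t=0.383, apex=0.183, x_land=48.821, impact vy=-1.915
  bounce: vy ← 0.52·1.915 = 0.996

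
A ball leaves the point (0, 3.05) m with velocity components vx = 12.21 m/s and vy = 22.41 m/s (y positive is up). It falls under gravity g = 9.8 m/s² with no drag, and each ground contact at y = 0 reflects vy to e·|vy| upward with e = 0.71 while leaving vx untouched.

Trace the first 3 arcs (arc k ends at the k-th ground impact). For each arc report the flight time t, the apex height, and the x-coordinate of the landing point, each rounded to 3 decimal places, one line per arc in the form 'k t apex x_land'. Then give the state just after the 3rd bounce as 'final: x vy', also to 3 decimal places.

Arc 1: start y=3.050, vy=22.410 → t=4.706, apex=28.673, x_land=57.457, impact vy=-23.706
  bounce: vy ← 0.71·23.706 = 16.831
Arc 2: start y=0.000, vy=16.831 → t=3.435, apex=14.454, x_land=99.398, impact vy=-16.831
  bounce: vy ← 0.71·16.831 = 11.950
Arc 3: start y=0.000, vy=11.950 → t=2.439, apex=7.286, x_land=129.177, impact vy=-11.950
  bounce: vy ← 0.71·11.950 = 8.485

1 4.706 28.673 57.457
2 3.435 14.454 99.398
3 2.439 7.286 129.177
final: 129.177 8.485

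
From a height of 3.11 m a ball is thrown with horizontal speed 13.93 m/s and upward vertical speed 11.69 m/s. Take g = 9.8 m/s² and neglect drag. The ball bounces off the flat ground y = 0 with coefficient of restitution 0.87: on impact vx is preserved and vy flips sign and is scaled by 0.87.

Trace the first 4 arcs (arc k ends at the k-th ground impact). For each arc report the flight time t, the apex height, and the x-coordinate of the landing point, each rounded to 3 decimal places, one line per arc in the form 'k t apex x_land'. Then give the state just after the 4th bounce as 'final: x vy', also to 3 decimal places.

Arc 1: start y=3.110, vy=11.690 → t=2.627, apex=10.082, x_land=36.598, impact vy=-14.057
  bounce: vy ← 0.87·14.057 = 12.230
Arc 2: start y=0.000, vy=12.230 → t=2.496, apex=7.631, x_land=71.366, impact vy=-12.230
  bounce: vy ← 0.87·12.230 = 10.640
Arc 3: start y=0.000, vy=10.640 → t=2.171, apex=5.776, x_land=101.615, impact vy=-10.640
  bounce: vy ← 0.87·10.640 = 9.257
Arc 4: start y=0.000, vy=9.257 → t=1.889, apex=4.372, x_land=127.931, impact vy=-9.257
  bounce: vy ← 0.87·9.257 = 8.053

1 2.627 10.082 36.598
2 2.496 7.631 71.366
3 2.171 5.776 101.615
4 1.889 4.372 127.931
final: 127.931 8.053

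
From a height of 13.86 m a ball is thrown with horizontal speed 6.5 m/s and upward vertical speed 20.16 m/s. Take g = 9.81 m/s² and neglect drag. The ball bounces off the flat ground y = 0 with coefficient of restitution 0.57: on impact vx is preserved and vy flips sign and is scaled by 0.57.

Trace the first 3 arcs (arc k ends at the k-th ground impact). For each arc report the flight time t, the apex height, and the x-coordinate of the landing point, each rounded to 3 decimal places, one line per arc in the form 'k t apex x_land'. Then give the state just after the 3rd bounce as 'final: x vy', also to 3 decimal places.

Arc 1: start y=13.860, vy=20.160 → t=4.710, apex=34.575, x_land=30.615, impact vy=-26.045
  bounce: vy ← 0.57·26.045 = 14.846
Arc 2: start y=0.000, vy=14.846 → t=3.027, apex=11.233, x_land=50.289, impact vy=-14.846
  bounce: vy ← 0.57·14.846 = 8.462
Arc 3: start y=0.000, vy=8.462 → t=1.725, apex=3.650, x_land=61.502, impact vy=-8.462
  bounce: vy ← 0.57·8.462 = 4.823

1 4.710 34.575 30.615
2 3.027 11.233 50.289
3 1.725 3.650 61.502
final: 61.502 4.823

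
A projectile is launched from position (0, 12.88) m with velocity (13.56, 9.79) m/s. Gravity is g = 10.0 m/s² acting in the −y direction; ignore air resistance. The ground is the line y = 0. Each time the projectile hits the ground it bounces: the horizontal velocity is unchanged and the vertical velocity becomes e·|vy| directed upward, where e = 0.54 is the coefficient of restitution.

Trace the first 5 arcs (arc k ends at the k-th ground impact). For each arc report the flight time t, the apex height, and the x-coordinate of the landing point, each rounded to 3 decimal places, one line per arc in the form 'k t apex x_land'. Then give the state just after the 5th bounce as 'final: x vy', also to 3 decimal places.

1 2.859 17.672 38.768
2 2.030 5.153 66.301
3 1.096 1.503 81.168
4 0.592 0.438 89.197
5 0.320 0.128 93.532
final: 93.532 0.863

Arc 1: start y=12.880, vy=9.790 → t=2.859, apex=17.672, x_land=38.768, impact vy=-18.800
  bounce: vy ← 0.54·18.800 = 10.152
Arc 2: start y=0.000, vy=10.152 → t=2.030, apex=5.153, x_land=66.301, impact vy=-10.152
  bounce: vy ← 0.54·10.152 = 5.482
Arc 3: start y=0.000, vy=5.482 → t=1.096, apex=1.503, x_land=81.168, impact vy=-5.482
  bounce: vy ← 0.54·5.482 = 2.960
Arc 4: start y=0.000, vy=2.960 → t=0.592, apex=0.438, x_land=89.197, impact vy=-2.960
  bounce: vy ← 0.54·2.960 = 1.599
Arc 5: start y=0.000, vy=1.599 → t=0.320, apex=0.128, x_land=93.532, impact vy=-1.599
  bounce: vy ← 0.54·1.599 = 0.863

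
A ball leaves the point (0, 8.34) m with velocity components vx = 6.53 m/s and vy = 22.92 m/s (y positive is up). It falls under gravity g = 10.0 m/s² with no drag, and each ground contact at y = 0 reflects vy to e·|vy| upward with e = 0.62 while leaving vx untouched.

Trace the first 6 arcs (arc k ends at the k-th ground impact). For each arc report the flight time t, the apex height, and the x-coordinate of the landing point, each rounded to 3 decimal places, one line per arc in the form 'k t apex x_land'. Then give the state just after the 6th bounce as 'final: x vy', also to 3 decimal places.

1 4.923 34.606 32.146
2 3.262 13.303 53.448
3 2.023 5.114 66.656
4 1.254 1.966 74.845
5 0.777 0.756 79.921
6 0.482 0.290 83.069
final: 83.069 1.494

Arc 1: start y=8.340, vy=22.920 → t=4.923, apex=34.606, x_land=32.146, impact vy=-26.308
  bounce: vy ← 0.62·26.308 = 16.311
Arc 2: start y=0.000, vy=16.311 → t=3.262, apex=13.303, x_land=53.448, impact vy=-16.311
  bounce: vy ← 0.62·16.311 = 10.113
Arc 3: start y=0.000, vy=10.113 → t=2.023, apex=5.114, x_land=66.656, impact vy=-10.113
  bounce: vy ← 0.62·10.113 = 6.270
Arc 4: start y=0.000, vy=6.270 → t=1.254, apex=1.966, x_land=74.845, impact vy=-6.270
  bounce: vy ← 0.62·6.270 = 3.887
Arc 5: start y=0.000, vy=3.887 → t=0.777, apex=0.756, x_land=79.921, impact vy=-3.887
  bounce: vy ← 0.62·3.887 = 2.410
Arc 6: start y=0.000, vy=2.410 → t=0.482, apex=0.290, x_land=83.069, impact vy=-2.410
  bounce: vy ← 0.62·2.410 = 1.494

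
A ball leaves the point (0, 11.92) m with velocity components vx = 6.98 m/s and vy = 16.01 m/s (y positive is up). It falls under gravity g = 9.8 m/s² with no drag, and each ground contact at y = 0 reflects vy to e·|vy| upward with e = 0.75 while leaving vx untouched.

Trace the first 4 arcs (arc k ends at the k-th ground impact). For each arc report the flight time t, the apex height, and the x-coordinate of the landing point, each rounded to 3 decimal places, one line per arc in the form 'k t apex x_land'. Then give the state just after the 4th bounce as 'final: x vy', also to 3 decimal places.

1 3.892 24.998 27.168
2 3.388 14.061 50.817
3 2.541 7.909 68.553
4 1.906 4.449 81.855
final: 81.855 7.004

Arc 1: start y=11.920, vy=16.010 → t=3.892, apex=24.998, x_land=27.168, impact vy=-22.135
  bounce: vy ← 0.75·22.135 = 16.601
Arc 2: start y=0.000, vy=16.601 → t=3.388, apex=14.061, x_land=50.817, impact vy=-16.601
  bounce: vy ← 0.75·16.601 = 12.451
Arc 3: start y=0.000, vy=12.451 → t=2.541, apex=7.909, x_land=68.553, impact vy=-12.451
  bounce: vy ← 0.75·12.451 = 9.338
Arc 4: start y=0.000, vy=9.338 → t=1.906, apex=4.449, x_land=81.855, impact vy=-9.338
  bounce: vy ← 0.75·9.338 = 7.004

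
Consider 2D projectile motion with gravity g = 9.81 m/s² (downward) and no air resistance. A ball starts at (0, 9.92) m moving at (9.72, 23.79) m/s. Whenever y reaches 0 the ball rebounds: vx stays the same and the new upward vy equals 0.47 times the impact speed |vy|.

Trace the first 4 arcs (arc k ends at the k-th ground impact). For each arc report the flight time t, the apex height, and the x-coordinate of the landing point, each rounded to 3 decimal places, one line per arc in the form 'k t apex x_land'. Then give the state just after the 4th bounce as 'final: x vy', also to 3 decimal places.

Arc 1: start y=9.920, vy=23.790 → t=5.236, apex=38.766, x_land=50.898, impact vy=-27.579
  bounce: vy ← 0.47·27.579 = 12.962
Arc 2: start y=0.000, vy=12.962 → t=2.643, apex=8.563, x_land=76.584, impact vy=-12.962
  bounce: vy ← 0.47·12.962 = 6.092
Arc 3: start y=0.000, vy=6.092 → t=1.242, apex=1.892, x_land=88.656, impact vy=-6.092
  bounce: vy ← 0.47·6.092 = 2.863
Arc 4: start y=0.000, vy=2.863 → t=0.584, apex=0.418, x_land=94.331, impact vy=-2.863
  bounce: vy ← 0.47·2.863 = 1.346

1 5.236 38.766 50.898
2 2.643 8.563 76.584
3 1.242 1.892 88.656
4 0.584 0.418 94.331
final: 94.331 1.346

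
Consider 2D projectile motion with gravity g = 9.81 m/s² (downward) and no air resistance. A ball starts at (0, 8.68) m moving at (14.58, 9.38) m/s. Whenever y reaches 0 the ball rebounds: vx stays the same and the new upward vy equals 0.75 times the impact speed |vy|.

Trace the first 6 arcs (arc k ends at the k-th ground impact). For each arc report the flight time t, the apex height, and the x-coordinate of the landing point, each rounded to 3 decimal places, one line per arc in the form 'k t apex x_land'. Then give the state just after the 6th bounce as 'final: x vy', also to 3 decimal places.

Arc 1: start y=8.680, vy=9.380 → t=2.594, apex=13.164, x_land=37.827, impact vy=-16.071
  bounce: vy ← 0.75·16.071 = 12.053
Arc 2: start y=0.000, vy=12.053 → t=2.457, apex=7.405, x_land=73.655, impact vy=-12.053
  bounce: vy ← 0.75·12.053 = 9.040
Arc 3: start y=0.000, vy=9.040 → t=1.843, apex=4.165, x_land=100.527, impact vy=-9.040
  bounce: vy ← 0.75·9.040 = 6.780
Arc 4: start y=0.000, vy=6.780 → t=1.382, apex=2.343, x_land=120.680, impact vy=-6.780
  bounce: vy ← 0.75·6.780 = 5.085
Arc 5: start y=0.000, vy=5.085 → t=1.037, apex=1.318, x_land=135.796, impact vy=-5.085
  bounce: vy ← 0.75·5.085 = 3.814
Arc 6: start y=0.000, vy=3.814 → t=0.778, apex=0.741, x_land=147.132, impact vy=-3.814
  bounce: vy ← 0.75·3.814 = 2.860

1 2.594 13.164 37.827
2 2.457 7.405 73.655
3 1.843 4.165 100.527
4 1.382 2.343 120.680
5 1.037 1.318 135.796
6 0.778 0.741 147.132
final: 147.132 2.860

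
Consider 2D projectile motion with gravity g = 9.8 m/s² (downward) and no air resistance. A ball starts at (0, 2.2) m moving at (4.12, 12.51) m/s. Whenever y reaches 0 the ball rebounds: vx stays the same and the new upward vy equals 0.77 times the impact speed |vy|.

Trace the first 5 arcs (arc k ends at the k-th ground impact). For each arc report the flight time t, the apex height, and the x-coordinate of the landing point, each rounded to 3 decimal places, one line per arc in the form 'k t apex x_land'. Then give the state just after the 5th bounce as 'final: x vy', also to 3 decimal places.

1 2.718 10.185 11.199
2 2.220 6.039 20.346
3 1.710 3.580 27.390
4 1.316 2.123 32.813
5 1.014 1.259 36.989
final: 36.989 3.824

Arc 1: start y=2.200, vy=12.510 → t=2.718, apex=10.185, x_land=11.199, impact vy=-14.129
  bounce: vy ← 0.77·14.129 = 10.879
Arc 2: start y=0.000, vy=10.879 → t=2.220, apex=6.039, x_land=20.346, impact vy=-10.879
  bounce: vy ← 0.77·10.879 = 8.377
Arc 3: start y=0.000, vy=8.377 → t=1.710, apex=3.580, x_land=27.390, impact vy=-8.377
  bounce: vy ← 0.77·8.377 = 6.450
Arc 4: start y=0.000, vy=6.450 → t=1.316, apex=2.123, x_land=32.813, impact vy=-6.450
  bounce: vy ← 0.77·6.450 = 4.967
Arc 5: start y=0.000, vy=4.967 → t=1.014, apex=1.259, x_land=36.989, impact vy=-4.967
  bounce: vy ← 0.77·4.967 = 3.824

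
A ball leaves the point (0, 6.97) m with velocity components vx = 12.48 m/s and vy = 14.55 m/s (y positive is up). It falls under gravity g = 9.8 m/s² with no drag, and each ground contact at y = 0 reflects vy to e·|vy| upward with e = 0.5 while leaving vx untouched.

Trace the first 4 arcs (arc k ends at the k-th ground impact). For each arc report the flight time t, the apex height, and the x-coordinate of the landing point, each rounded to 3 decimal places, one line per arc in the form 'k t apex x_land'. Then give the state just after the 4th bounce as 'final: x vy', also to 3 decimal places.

Arc 1: start y=6.970, vy=14.550 → t=3.389, apex=17.771, x_land=42.296, impact vy=-18.663
  bounce: vy ← 0.5·18.663 = 9.332
Arc 2: start y=0.000, vy=9.332 → t=1.904, apex=4.443, x_land=66.063, impact vy=-9.332
  bounce: vy ← 0.5·9.332 = 4.666
Arc 3: start y=0.000, vy=4.666 → t=0.952, apex=1.111, x_land=77.946, impact vy=-4.666
  bounce: vy ← 0.5·4.666 = 2.333
Arc 4: start y=0.000, vy=2.333 → t=0.476, apex=0.278, x_land=83.888, impact vy=-2.333
  bounce: vy ← 0.5·2.333 = 1.166

1 3.389 17.771 42.296
2 1.904 4.443 66.063
3 0.952 1.111 77.946
4 0.476 0.278 83.888
final: 83.888 1.166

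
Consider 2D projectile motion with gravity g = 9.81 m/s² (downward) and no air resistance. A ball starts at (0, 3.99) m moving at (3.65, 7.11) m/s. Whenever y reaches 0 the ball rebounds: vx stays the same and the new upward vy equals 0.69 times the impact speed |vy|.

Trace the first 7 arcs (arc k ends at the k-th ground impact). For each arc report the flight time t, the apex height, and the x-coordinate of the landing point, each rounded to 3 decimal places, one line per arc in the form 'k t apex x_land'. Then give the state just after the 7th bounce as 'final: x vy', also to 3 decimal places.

1 1.882 6.567 6.869
2 1.597 3.126 12.697
3 1.102 1.488 16.718
4 0.760 0.709 19.493
5 0.525 0.337 21.407
6 0.362 0.161 22.728
7 0.250 0.076 23.640
final: 23.640 0.845

Arc 1: start y=3.990, vy=7.110 → t=1.882, apex=6.567, x_land=6.869, impact vy=-11.351
  bounce: vy ← 0.69·11.351 = 7.832
Arc 2: start y=0.000, vy=7.832 → t=1.597, apex=3.126, x_land=12.697, impact vy=-7.832
  bounce: vy ← 0.69·7.832 = 5.404
Arc 3: start y=0.000, vy=5.404 → t=1.102, apex=1.488, x_land=16.718, impact vy=-5.404
  bounce: vy ← 0.69·5.404 = 3.729
Arc 4: start y=0.000, vy=3.729 → t=0.760, apex=0.709, x_land=19.493, impact vy=-3.729
  bounce: vy ← 0.69·3.729 = 2.573
Arc 5: start y=0.000, vy=2.573 → t=0.525, apex=0.337, x_land=21.407, impact vy=-2.573
  bounce: vy ← 0.69·2.573 = 1.775
Arc 6: start y=0.000, vy=1.775 → t=0.362, apex=0.161, x_land=22.728, impact vy=-1.775
  bounce: vy ← 0.69·1.775 = 1.225
Arc 7: start y=0.000, vy=1.225 → t=0.250, apex=0.076, x_land=23.640, impact vy=-1.225
  bounce: vy ← 0.69·1.225 = 0.845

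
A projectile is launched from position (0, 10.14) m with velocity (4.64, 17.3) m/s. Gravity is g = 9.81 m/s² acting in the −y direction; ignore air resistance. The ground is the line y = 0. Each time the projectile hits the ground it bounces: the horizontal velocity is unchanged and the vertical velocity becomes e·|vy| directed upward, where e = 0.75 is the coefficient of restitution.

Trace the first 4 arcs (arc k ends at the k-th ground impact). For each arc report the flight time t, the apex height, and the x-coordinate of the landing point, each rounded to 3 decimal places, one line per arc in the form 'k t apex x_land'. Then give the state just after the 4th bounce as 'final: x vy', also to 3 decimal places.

1 4.039 25.394 18.740
2 3.413 14.284 34.577
3 2.560 8.035 46.454
4 1.920 4.520 55.362
final: 55.362 7.063

Arc 1: start y=10.140, vy=17.300 → t=4.039, apex=25.394, x_land=18.740, impact vy=-22.321
  bounce: vy ← 0.75·22.321 = 16.741
Arc 2: start y=0.000, vy=16.741 → t=3.413, apex=14.284, x_land=34.577, impact vy=-16.741
  bounce: vy ← 0.75·16.741 = 12.556
Arc 3: start y=0.000, vy=12.556 → t=2.560, apex=8.035, x_land=46.454, impact vy=-12.556
  bounce: vy ← 0.75·12.556 = 9.417
Arc 4: start y=0.000, vy=9.417 → t=1.920, apex=4.520, x_land=55.362, impact vy=-9.417
  bounce: vy ← 0.75·9.417 = 7.063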